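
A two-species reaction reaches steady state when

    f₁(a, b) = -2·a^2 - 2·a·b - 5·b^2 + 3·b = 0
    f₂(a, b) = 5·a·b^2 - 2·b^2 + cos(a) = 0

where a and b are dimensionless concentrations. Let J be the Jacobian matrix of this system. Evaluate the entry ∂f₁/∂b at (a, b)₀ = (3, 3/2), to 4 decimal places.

-18.0000

∂f₁/∂b = -2·a - 10·b + 3.
At (3, 3/2) this is -18.0000.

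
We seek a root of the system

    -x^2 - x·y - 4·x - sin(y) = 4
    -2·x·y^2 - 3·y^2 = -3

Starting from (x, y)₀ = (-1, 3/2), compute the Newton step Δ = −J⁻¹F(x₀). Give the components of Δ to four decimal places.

(-0.0542, 0.3313)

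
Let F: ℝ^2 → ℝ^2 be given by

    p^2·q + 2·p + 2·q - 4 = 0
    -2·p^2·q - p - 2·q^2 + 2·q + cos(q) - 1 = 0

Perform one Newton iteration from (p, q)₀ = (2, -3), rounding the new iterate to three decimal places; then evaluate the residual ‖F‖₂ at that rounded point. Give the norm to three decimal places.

4.162

At (2, -3): F = (-18.000, -3.98999).
Jacobian J = [[2·p·q + 2, p^2 + 2], [-4·p·q - 1, -2·p^2 - 4·q - sin(q) + 2]].
At the point, J = [[-10.000, 6.000], [23.000, 6.14112]] (det J = -199.41120).
Solving J·Δ = −F gives Δ = (-0.434, 2.276).
Then the next iterate is (p, q)₁ = (1.566, -0.724).
Re-evaluating at (1.566, -0.724): F = (-4.09151, -0.76218), so ‖F‖₂ = 4.162.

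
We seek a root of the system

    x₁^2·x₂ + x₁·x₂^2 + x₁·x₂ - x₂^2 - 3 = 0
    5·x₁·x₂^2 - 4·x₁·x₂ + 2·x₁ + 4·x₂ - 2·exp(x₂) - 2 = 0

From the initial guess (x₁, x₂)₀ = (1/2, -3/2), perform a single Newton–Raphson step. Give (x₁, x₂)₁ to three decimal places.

At (1/2, -3/2): F = (-5.250, 1.17874).
Jacobian J = [[2·x₁·x₂ + x₂^2 + x₂, x₁^2 + 2·x₁·x₂ + x₁ - 2·x₂], [5·x₂^2 - 4·x₂ + 2, 10·x₁·x₂ - 4·x₁ - 2·exp(x₂) + 4]].
At the point, J = [[-0.750, 2.250], [19.250, -5.94626]] (det J = -38.85280).
Solving J·Δ = −F gives Δ = (0.735, 2.578).
Then the next iterate is (x₁, x₂)₁ = (1.235, 1.078).

(1.235, 1.078)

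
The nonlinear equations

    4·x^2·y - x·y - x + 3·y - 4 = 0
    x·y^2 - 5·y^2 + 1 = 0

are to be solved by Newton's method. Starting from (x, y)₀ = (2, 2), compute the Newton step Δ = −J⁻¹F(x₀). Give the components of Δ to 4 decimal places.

At (2, 2): F = (28.0000, -11.0000).
Jacobian J = [[8·x·y - y - 1, 4·x^2 - x + 3], [y^2, 2·x·y - 10·y]].
At the point, J = [[29.0000, 17.0000], [4.0000, -12.0000]] (det J = -416.0000).
Solving J·Δ = −F gives Δ = (-0.3582, -1.0361).

(-0.3582, -1.0361)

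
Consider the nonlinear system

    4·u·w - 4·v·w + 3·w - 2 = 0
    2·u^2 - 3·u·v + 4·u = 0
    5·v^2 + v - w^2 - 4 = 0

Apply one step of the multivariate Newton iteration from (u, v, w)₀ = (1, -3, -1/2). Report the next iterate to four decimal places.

At (1, -3, -1/2): F = (-11.5000, 15.0000, 37.7500).
Jacobian J = [[4·w, -4·w, 4·u - 4·v + 3], [4·u - 3·v + 4, -3·u, 0], [0, 10·v + 1, -2·w]].
At the point, J = [[-2.0000, 2.0000, 19.0000], [17.0000, -3.0000, 0.0000], [0.0000, -29.0000, 1.0000]] (det J = -9395.0000).
Solving J·Δ = −F gives Δ = (-0.6502, 1.3155, 0.3984).
Then the next iterate is (u, v, w)₁ = (0.3498, -1.6845, -0.1016).

(0.3498, -1.6845, -0.1016)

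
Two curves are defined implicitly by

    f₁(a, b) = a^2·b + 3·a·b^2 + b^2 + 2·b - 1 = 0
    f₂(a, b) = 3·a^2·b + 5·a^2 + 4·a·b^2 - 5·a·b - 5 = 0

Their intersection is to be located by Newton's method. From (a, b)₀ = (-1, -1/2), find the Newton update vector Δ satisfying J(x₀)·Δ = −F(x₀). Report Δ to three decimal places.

(0.286, 0.500)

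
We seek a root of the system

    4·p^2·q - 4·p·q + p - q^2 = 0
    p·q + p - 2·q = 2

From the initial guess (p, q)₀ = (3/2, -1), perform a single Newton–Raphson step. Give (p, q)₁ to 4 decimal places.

At (3/2, -1): F = (-2.5000, 0.0000).
Jacobian J = [[8·p·q - 4·q + 1, 4·p^2 - 4·p - 2·q], [q + 1, p - 2]].
At the point, J = [[-7.0000, 5.0000], [0.0000, -0.5000]] (det J = 3.5000).
Solving J·Δ = −F gives Δ = (-0.3571, 0.0000).
Then the next iterate is (p, q)₁ = (1.1429, -1.0000).

(1.1429, -1.0000)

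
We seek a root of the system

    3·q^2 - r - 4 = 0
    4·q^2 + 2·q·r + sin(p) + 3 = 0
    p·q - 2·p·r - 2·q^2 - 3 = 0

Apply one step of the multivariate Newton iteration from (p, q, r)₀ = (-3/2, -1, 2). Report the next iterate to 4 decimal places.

At (-3/2, -1, 2): F = (-3.0000, 2.002505, 2.5000).
Jacobian J = [[0, 6·q, -1], [cos(p), 8·q + 2·r, 2·q], [q - 2·r, p - 4·q, -2·p]].
At the point, J = [[0.0000, -6.0000, -1.0000], [0.070737, -4.0000, -2.0000], [-5.0000, 2.5000, 3.0000]] (det J = -38.903573).
Solving J·Δ = −F gives Δ = (1.8517, -1.0167, 3.1001).
Then the next iterate is (p, q, r)₁ = (0.3517, -2.0167, 5.1001).

(0.3517, -2.0167, 5.1001)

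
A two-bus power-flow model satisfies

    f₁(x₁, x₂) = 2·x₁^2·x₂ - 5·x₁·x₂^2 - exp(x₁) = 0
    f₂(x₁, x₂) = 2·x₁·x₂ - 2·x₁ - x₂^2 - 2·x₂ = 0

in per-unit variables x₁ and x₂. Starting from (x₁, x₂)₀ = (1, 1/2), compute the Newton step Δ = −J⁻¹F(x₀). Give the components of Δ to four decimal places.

At (1, 1/2): F = (-2.968282, -2.2500).
Jacobian J = [[4·x₁·x₂ - 5·x₂^2 - exp(x₁), 2·x₁^2 - 10·x₁·x₂], [2·x₂ - 2, 2·x₁ - 2·x₂ - 2]].
At the point, J = [[-1.968282, -3.0000], [-1.0000, -1.0000]] (det J = -1.031718).
Solving J·Δ = −F gives Δ = (-3.6655, 1.4155).

(-3.6655, 1.4155)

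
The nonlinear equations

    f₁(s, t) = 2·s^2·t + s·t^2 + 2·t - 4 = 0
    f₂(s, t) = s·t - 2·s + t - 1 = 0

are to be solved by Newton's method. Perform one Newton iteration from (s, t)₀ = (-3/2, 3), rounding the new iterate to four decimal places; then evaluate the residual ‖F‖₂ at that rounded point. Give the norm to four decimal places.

1.3148

At (-3/2, 3): F = (2.0000, 0.5000).
Jacobian J = [[4·s·t + t^2, 2·s^2 + 2·s·t + 2], [t - 2, s + 1]].
At the point, J = [[-9.0000, -2.5000], [1.0000, -0.5000]] (det J = 7.0000).
Solving J·Δ = −F gives Δ = (-0.0357, 0.9286).
Then the next iterate is (s, t)₁ = (-1.5357, 3.9286).
Re-evaluating at (-1.5357, 3.9286): F = (-1.314417, -0.033151), so ‖F‖₂ = 1.3148.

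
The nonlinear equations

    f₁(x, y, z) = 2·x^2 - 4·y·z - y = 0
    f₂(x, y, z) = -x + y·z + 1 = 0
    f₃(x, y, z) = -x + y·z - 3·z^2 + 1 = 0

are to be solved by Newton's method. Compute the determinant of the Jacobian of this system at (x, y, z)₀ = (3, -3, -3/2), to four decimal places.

-117.0000

J = [[4·x, -4·z - 1, -4·y], [-1, z, y], [-1, z, y - 6·z]].
At the point, J = [[12.0000, 5.0000, 12.0000], [-1.0000, -1.5000, -3.0000], [-1.0000, -1.5000, 6.0000]].
det J = -117.0000.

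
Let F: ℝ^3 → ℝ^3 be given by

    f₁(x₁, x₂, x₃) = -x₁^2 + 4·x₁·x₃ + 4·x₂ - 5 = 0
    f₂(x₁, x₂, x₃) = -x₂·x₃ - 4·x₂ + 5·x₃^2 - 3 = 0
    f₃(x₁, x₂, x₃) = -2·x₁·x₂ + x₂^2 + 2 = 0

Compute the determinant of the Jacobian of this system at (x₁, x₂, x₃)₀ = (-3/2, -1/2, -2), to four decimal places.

-285.0000

J = [[-2·x₁ + 4·x₃, 4, 4·x₁], [0, -x₃ - 4, -x₂ + 10·x₃], [-2·x₂, -2·x₁ + 2·x₂, 0]].
At the point, J = [[-5.0000, 4.0000, -6.0000], [0.0000, -2.0000, -19.5000], [1.0000, 2.0000, 0.0000]].
det J = -285.0000.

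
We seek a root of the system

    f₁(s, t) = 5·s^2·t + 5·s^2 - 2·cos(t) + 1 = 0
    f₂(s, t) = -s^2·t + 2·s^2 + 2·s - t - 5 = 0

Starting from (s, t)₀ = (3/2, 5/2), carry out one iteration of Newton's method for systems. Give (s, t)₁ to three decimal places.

(1.124, 0.711)

At (3/2, 5/2): F = (41.97729, -5.625).
Jacobian J = [[10·s·t + 10·s, 5·s^2 + 2·sin(t)], [-2·s·t + 4·s + 2, -s^2 - 1]].
At the point, J = [[52.500, 12.44694], [0.500, -3.250]] (det J = -176.84847).
Solving J·Δ = −F gives Δ = (-0.376, -1.789).
Then the next iterate is (s, t)₁ = (1.124, 0.711).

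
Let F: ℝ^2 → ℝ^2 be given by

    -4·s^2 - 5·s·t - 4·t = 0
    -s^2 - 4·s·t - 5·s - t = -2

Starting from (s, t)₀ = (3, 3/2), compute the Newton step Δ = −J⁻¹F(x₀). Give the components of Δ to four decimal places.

(-0.5780, -2.4364)

At (3, 3/2): F = (-64.5000, -41.5000).
Jacobian J = [[-8·s - 5·t, -5·s - 4], [-2·s - 4·t - 5, -4·s - 1]].
At the point, J = [[-31.5000, -19.0000], [-17.0000, -13.0000]] (det J = 86.5000).
Solving J·Δ = −F gives Δ = (-0.5780, -2.4364).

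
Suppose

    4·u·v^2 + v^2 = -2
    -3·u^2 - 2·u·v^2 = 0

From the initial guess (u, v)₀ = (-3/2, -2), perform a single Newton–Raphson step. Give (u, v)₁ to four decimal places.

(-0.9764, -1.5189)

At (-3/2, -2): F = (-18.0000, 5.2500).
Jacobian J = [[4·v^2, 8·u·v + 2·v], [-6·u - 2·v^2, -4·u·v]].
At the point, J = [[16.0000, 20.0000], [1.0000, -12.0000]] (det J = -212.0000).
Solving J·Δ = −F gives Δ = (0.5236, 0.4811).
Then the next iterate is (u, v)₁ = (-0.9764, -1.5189).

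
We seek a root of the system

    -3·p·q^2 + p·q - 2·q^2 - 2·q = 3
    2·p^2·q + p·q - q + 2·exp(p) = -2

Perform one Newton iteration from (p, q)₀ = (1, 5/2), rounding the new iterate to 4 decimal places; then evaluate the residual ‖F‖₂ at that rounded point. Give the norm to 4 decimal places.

13.0212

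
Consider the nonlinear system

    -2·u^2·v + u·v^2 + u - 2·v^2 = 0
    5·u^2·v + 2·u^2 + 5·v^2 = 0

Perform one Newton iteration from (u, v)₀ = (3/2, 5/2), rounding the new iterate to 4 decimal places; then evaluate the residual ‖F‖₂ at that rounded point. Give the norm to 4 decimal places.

6.6347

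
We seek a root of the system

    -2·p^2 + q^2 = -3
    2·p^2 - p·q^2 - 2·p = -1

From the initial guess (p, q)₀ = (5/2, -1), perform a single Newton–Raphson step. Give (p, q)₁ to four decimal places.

(1.6528, -1.0139)

At (5/2, -1): F = (-8.5000, 6.0000).
Jacobian J = [[-4·p, 2·q], [4·p - q^2 - 2, -2·p·q]].
At the point, J = [[-10.0000, -2.0000], [7.0000, 5.0000]] (det J = -36.0000).
Solving J·Δ = −F gives Δ = (-0.8472, -0.0139).
Then the next iterate is (p, q)₁ = (1.6528, -1.0139).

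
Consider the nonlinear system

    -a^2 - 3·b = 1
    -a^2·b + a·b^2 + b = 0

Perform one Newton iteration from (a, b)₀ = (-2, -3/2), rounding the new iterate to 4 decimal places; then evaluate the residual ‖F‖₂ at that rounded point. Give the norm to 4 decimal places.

4.1231

At (-2, -3/2): F = (-0.5000, 0.0000).
Jacobian J = [[-2·a, -3], [-2·a·b + b^2, -a^2 + 2·a·b + 1]].
At the point, J = [[4.0000, -3.0000], [-3.7500, 3.0000]] (det J = 0.7500).
Solving J·Δ = −F gives Δ = (2.0000, 2.5000).
Then the next iterate is (a, b)₁ = (0.0000, 1.0000).
Re-evaluating at (0.0000, 1.0000): F = (-4.0000, 1.0000), so ‖F‖₂ = 4.1231.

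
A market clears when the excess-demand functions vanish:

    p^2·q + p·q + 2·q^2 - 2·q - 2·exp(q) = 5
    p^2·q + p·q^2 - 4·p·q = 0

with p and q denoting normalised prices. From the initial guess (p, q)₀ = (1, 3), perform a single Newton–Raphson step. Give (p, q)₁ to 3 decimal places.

At (1, 3): F = (-27.17107, 0.000).
Jacobian J = [[2·p·q + q, p^2 + p + 4·q - 2·exp(q) - 2], [2·p·q + q^2 - 4·q, p^2 + 2·p·q - 4·p]].
At the point, J = [[9.000, -28.17107], [3.000, 3.000]] (det J = 111.51322).
Solving J·Δ = −F gives Δ = (0.731, -0.731).
Then the next iterate is (p, q)₁ = (1.731, 2.269).

(1.731, 2.269)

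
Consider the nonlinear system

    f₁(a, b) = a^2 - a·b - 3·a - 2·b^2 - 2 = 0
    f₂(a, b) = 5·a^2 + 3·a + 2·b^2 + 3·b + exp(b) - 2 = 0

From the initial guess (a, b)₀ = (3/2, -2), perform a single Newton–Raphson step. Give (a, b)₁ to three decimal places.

(1.040, -0.435)

At (3/2, -2): F = (-9.250, 15.88534).
Jacobian J = [[2·a - b - 3, -a - 4·b], [10·a + 3, 4·b + exp(b) + 3]].
At the point, J = [[2.000, 6.500], [18.000, -4.86466]] (det J = -126.72933).
Solving J·Δ = −F gives Δ = (-0.460, 1.565).
Then the next iterate is (a, b)₁ = (1.040, -0.435).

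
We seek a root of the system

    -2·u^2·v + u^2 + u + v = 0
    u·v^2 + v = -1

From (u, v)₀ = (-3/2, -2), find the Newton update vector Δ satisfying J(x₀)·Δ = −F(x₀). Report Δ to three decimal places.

At (-3/2, -2): F = (7.750, -7.000).
Jacobian J = [[-4·u·v + 2·u + 1, -2·u^2 + 1], [v^2, 2·u·v + 1]].
At the point, J = [[-14.000, -3.500], [4.000, 7.000]] (det J = -84.000).
Solving J·Δ = −F gives Δ = (0.354, 0.798).

(0.354, 0.798)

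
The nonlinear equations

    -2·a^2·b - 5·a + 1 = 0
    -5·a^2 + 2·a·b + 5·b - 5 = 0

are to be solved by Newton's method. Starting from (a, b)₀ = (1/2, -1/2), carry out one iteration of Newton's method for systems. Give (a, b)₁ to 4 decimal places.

(0.0509, 0.5926)

At (1/2, -1/2): F = (-1.2500, -9.2500).
Jacobian J = [[-4·a·b - 5, -2·a^2], [-10·a + 2·b, 2·a + 5]].
At the point, J = [[-4.0000, -0.5000], [-6.0000, 6.0000]] (det J = -27.0000).
Solving J·Δ = −F gives Δ = (-0.4491, 1.0926).
Then the next iterate is (a, b)₁ = (0.0509, 0.5926).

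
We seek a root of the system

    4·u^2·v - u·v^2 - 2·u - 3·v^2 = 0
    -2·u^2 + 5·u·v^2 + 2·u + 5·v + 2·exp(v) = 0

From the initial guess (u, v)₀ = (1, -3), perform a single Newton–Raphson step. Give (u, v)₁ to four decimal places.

(2.2098, 0.2979)

At (1, -3): F = (-50.0000, 30.099574).
Jacobian J = [[8·u·v - v^2 - 2, 4·u^2 - 2·u·v - 6·v], [-4·u + 5·v^2 + 2, 10·u·v + 2·exp(v) + 5]].
At the point, J = [[-35.0000, 28.0000], [43.0000, -24.900426]] (det J = -332.485095).
Solving J·Δ = −F gives Δ = (1.2098, 3.2979).
Then the next iterate is (u, v)₁ = (2.2098, 0.2979).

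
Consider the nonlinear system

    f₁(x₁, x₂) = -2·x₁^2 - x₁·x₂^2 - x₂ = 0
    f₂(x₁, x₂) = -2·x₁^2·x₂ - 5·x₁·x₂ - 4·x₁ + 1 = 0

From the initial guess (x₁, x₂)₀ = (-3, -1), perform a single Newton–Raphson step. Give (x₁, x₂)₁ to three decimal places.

At (-3, -1): F = (-14.000, 16.000).
Jacobian J = [[-4·x₁ - x₂^2, -2·x₁·x₂ - 1], [-4·x₁·x₂ - 5·x₂ - 4, -2·x₁^2 - 5·x₁]].
At the point, J = [[11.000, -7.000], [-11.000, -3.000]] (det J = -110.000).
Solving J·Δ = −F gives Δ = (1.400, 0.200).
Then the next iterate is (x₁, x₂)₁ = (-1.600, -0.800).

(-1.600, -0.800)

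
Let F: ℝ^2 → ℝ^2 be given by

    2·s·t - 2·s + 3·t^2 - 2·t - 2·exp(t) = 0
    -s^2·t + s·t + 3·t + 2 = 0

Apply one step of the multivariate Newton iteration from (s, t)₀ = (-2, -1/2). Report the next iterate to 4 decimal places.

At (-2, -1/2): F = (6.536939, 3.5000).
Jacobian J = [[2·t - 2, 2·s + 6·t - 2·exp(t) - 2], [-2·s·t + t, -s^2 + s + 3]].
At the point, J = [[-3.0000, -10.213061], [-2.5000, -3.0000]] (det J = -16.532653).
Solving J·Δ = −F gives Δ = (0.9759, 0.3534).
Then the next iterate is (s, t)₁ = (-1.0241, -0.1466).

(-1.0241, -0.1466)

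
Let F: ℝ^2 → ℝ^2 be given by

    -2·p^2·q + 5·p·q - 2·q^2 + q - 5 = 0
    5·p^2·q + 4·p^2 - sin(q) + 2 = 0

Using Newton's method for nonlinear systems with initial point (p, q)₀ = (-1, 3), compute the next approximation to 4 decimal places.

(-0.7513, 1.0952)

At (-1, 3): F = (-41.0000, 20.858880).
Jacobian J = [[-4·p·q + 5·q, -2·p^2 + 5·p - 4·q + 1], [10·p·q + 8·p, 5·p^2 - cos(q)]].
At the point, J = [[27.0000, -18.0000], [-38.0000, 5.989992]] (det J = -522.270203).
Solving J·Δ = −F gives Δ = (0.2487, -1.9048).
Then the next iterate is (p, q)₁ = (-0.7513, 1.0952).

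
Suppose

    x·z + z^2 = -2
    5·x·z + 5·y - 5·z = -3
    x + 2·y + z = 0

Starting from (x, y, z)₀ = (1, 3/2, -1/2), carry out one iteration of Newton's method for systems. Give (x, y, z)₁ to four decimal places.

At (1, 3/2, -1/2): F = (1.7500, 10.5000, 3.5000).
Jacobian J = [[z, 0, x + 2·z], [5·z, 5, 5·x - 5], [1, 2, 1]].
At the point, J = [[-0.5000, 0.0000, 0.0000], [-2.5000, 5.0000, 0.0000], [1.0000, 2.0000, 1.0000]] (det J = -2.5000).
Solving J·Δ = −F gives Δ = (3.5000, -0.3500, -6.3000).
Then the next iterate is (x, y, z)₁ = (4.5000, 1.1500, -6.8000).

(4.5000, 1.1500, -6.8000)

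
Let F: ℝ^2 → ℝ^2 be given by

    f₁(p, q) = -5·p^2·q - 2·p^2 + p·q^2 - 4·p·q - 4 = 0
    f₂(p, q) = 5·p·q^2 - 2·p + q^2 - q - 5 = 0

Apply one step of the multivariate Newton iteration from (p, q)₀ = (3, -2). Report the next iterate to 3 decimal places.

(1.884, -1.463)

At (3, -2): F = (104.000, 55.000).
Jacobian J = [[-10·p·q - 4·p + q^2 - 4·q, -5·p^2 + 2·p·q - 4·p], [5·q^2 - 2, 10·p·q + 2·q - 1]].
At the point, J = [[60.000, -69.000], [18.000, -65.000]] (det J = -2658.000).
Solving J·Δ = −F gives Δ = (-1.116, 0.537).
Then the next iterate is (p, q)₁ = (1.884, -1.463).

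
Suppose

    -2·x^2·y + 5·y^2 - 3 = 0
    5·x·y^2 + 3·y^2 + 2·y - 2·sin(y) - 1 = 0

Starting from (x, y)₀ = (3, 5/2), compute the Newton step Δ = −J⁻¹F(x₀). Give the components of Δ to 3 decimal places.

(-0.785, -0.970)

At (3, 5/2): F = (-16.750, 115.30306).
Jacobian J = [[-4·x·y, -2·x^2 + 10·y], [5·y^2, 10·x·y + 6·y - 2·cos(y) + 2]].
At the point, J = [[-30.000, 7.000], [31.250, 93.60229]] (det J = -3026.81862).
Solving J·Δ = −F gives Δ = (-0.785, -0.970).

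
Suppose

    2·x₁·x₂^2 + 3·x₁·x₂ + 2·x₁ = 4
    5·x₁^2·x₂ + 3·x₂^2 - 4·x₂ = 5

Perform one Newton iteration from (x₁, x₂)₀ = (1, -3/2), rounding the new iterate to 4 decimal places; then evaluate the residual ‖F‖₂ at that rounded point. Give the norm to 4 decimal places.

At (1, -3/2): F = (-2.0000, 0.2500).
Jacobian J = [[2·x₂^2 + 3·x₂ + 2, 4·x₁·x₂ + 3·x₁], [10·x₁·x₂, 5·x₁^2 + 6·x₂ - 4]].
At the point, J = [[2.0000, -3.0000], [-15.0000, -8.0000]] (det J = -61.0000).
Solving J·Δ = −F gives Δ = (0.2746, -0.4836).
Then the next iterate is (x₁, x₂)₁ = (1.2746, -1.9836).
Re-evaluating at (1.2746, -1.9836): F = (0.994568, -1.374427), so ‖F‖₂ = 1.6965.

1.6965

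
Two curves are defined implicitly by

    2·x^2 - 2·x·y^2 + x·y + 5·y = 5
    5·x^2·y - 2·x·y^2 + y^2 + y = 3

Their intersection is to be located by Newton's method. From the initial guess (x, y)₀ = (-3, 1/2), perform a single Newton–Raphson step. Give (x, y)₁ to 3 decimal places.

(-1.735, 0.459)

At (-3, 1/2): F = (15.500, 21.750).
Jacobian J = [[4·x - 2·y^2 + y, -4·x·y + x + 5], [10·x·y - 2·y^2, 5·x^2 - 4·x·y + 2·y + 1]].
At the point, J = [[-12.000, 8.000], [-15.500, 53.000]] (det J = -512.000).
Solving J·Δ = −F gives Δ = (1.265, -0.041).
Then the next iterate is (x, y)₁ = (-1.735, 0.459).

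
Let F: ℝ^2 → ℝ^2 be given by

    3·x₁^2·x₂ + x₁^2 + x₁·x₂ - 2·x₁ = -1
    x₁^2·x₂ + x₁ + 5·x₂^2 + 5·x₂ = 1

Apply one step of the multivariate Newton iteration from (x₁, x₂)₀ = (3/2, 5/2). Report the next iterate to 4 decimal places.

At (3/2, 5/2): F = (20.8750, 49.8750).
Jacobian J = [[6·x₁·x₂ + 2·x₁ + x₂ - 2, 3·x₁^2 + x₁], [2·x₁·x₂ + 1, x₁^2 + 10·x₂ + 5]].
At the point, J = [[26.0000, 8.2500], [8.5000, 32.2500]] (det J = 768.3750).
Solving J·Δ = −F gives Δ = (-0.3407, -1.4567).
Then the next iterate is (x₁, x₂)₁ = (1.1593, 1.0433).

(1.1593, 1.0433)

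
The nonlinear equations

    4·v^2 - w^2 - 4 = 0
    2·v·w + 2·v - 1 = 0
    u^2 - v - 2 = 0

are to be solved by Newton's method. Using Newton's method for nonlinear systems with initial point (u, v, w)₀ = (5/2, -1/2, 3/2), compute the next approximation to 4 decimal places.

(1.6053, -0.2237, -0.6184)

At (5/2, -1/2, 3/2): F = (-5.2500, -3.5000, 4.7500).
Jacobian J = [[0, 8·v, -2·w], [0, 2·w + 2, 2·v], [2·u, -1, 0]].
At the point, J = [[0.0000, -4.0000, -3.0000], [0.0000, 5.0000, -1.0000], [5.0000, -1.0000, 0.0000]] (det J = 95.0000).
Solving J·Δ = −F gives Δ = (-0.8947, 0.2763, -2.1184).
Then the next iterate is (u, v, w)₁ = (1.6053, -0.2237, -0.6184).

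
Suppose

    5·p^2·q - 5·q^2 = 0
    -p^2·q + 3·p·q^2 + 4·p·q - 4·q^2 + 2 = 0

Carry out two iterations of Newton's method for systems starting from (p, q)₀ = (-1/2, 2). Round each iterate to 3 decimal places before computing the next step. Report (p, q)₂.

(-0.464, 0.582)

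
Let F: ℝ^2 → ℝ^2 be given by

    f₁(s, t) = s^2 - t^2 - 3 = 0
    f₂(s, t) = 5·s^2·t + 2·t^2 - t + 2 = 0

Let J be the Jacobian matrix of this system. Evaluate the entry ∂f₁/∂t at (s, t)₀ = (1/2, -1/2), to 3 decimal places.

1.000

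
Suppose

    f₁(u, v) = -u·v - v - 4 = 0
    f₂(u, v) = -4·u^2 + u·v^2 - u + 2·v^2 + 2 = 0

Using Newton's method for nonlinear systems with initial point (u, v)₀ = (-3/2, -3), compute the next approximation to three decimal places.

(-0.605, 2.632)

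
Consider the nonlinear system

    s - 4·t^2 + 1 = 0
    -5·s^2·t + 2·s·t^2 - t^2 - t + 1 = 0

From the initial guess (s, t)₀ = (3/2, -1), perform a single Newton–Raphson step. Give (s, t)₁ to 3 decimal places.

(0.859, -0.732)

At (3/2, -1): F = (-1.500, 15.250).
Jacobian J = [[1, -8·t], [-10·s·t + 2·t^2, -5·s^2 + 4·s·t - 2·t - 1]].
At the point, J = [[1.000, 8.000], [17.000, -16.250]] (det J = -152.250).
Solving J·Δ = −F gives Δ = (-0.641, 0.268).
Then the next iterate is (s, t)₁ = (0.859, -0.732).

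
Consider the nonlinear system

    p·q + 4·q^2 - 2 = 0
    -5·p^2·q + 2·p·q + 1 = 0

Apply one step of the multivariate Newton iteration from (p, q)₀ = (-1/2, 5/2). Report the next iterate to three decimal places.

At (-1/2, 5/2): F = (21.750, -4.625).
Jacobian J = [[q, p + 8·q], [-10·p·q + 2·q, -5·p^2 + 2·p]].
At the point, J = [[2.500, 19.500], [17.500, -2.250]] (det J = -346.875).
Solving J·Δ = −F gives Δ = (0.119, -1.131).
Then the next iterate is (p, q)₁ = (-0.381, 1.369).

(-0.381, 1.369)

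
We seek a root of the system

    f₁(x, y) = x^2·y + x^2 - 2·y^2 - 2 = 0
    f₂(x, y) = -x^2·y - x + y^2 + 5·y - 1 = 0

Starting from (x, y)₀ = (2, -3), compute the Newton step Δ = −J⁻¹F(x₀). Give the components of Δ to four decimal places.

(0.6765, 2.0882)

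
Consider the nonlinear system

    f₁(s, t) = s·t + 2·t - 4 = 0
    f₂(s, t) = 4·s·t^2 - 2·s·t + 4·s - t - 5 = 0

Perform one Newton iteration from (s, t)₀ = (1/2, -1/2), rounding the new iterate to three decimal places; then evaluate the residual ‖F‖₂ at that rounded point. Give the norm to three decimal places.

At (1/2, -1/2): F = (-5.250, -1.500).
Jacobian J = [[t, s + 2], [4·t^2 - 2·t + 4, 8·s·t - 2·s - 1]].
At the point, J = [[-0.500, 2.500], [6.000, -4.000]] (det J = -13.000).
Solving J·Δ = −F gives Δ = (1.904, 2.481).
Then the next iterate is (s, t)₁ = (2.404, 1.981).
Re-evaluating at (2.404, 1.981): F = (4.72432, 30.84701), so ‖F‖₂ = 31.207.

31.207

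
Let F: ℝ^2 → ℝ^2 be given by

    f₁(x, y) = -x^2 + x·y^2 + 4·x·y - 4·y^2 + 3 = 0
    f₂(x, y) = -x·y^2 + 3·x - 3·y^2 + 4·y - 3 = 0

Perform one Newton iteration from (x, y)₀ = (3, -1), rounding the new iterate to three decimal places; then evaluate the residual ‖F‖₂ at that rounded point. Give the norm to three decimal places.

At (3, -1): F = (-19.000, -4.000).
Jacobian J = [[-2·x + y^2 + 4·y, 2·x·y + 4·x - 8·y], [-y^2 + 3, -2·x·y - 6·y + 4]].
At the point, J = [[-9.000, 14.000], [2.000, 16.000]] (det J = -172.000).
Solving J·Δ = −F gives Δ = (-1.442, 0.430).
Then the next iterate is (x, y)₁ = (1.558, -0.570).
Re-evaluating at (1.558, -0.570): F = (-3.77301, -2.08689), so ‖F‖₂ = 4.312.

4.312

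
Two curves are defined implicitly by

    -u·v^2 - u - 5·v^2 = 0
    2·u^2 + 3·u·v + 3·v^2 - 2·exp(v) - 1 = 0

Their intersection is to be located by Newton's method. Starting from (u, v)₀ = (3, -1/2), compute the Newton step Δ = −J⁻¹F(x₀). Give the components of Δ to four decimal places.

(-1.3361, 0.4162)

At (3, -1/2): F = (-5.0000, 12.036939).
Jacobian J = [[-v^2 - 1, -2·u·v - 10·v], [4·u + 3·v, 3·u + 6·v - 2·exp(v)]].
At the point, J = [[-1.2500, 8.0000], [10.5000, 4.786939]] (det J = -89.983673).
Solving J·Δ = −F gives Δ = (-1.3361, 0.4162).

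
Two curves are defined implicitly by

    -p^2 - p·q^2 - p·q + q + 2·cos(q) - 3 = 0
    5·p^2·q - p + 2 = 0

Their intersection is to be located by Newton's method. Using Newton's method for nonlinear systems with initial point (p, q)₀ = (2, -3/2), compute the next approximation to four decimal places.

At (2, -3/2): F = (-9.858526, -30.0000).
Jacobian J = [[-2·p - q^2 - q, -2·p·q - p - 2·sin(q) + 1], [10·p·q - 1, 5·p^2]].
At the point, J = [[-4.7500, 6.994990], [-31.0000, 20.0000]] (det J = 121.844689).
Solving J·Δ = −F gives Δ = (-0.1041, 1.3387).
Then the next iterate is (p, q)₁ = (1.8959, -0.1613).

(1.8959, -0.1613)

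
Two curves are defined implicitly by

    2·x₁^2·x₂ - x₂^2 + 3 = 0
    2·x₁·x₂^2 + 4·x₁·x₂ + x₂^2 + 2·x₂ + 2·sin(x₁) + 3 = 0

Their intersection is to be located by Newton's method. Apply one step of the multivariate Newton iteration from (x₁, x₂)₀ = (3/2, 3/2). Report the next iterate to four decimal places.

At (3/2, 3/2): F = (7.5000, 25.994990).
Jacobian J = [[4·x₁·x₂, 2·x₁^2 - 2·x₂], [2·x₂^2 + 4·x₂ + 2·cos(x₁), 4·x₁·x₂ + 4·x₁ + 2·x₂ + 2]].
At the point, J = [[9.0000, 1.5000], [10.641474, 20.0000]] (det J = 164.037788).
Solving J·Δ = −F gives Δ = (-0.6767, -0.9397).
Then the next iterate is (x₁, x₂)₁ = (0.8233, 0.5603).

(0.8233, 0.5603)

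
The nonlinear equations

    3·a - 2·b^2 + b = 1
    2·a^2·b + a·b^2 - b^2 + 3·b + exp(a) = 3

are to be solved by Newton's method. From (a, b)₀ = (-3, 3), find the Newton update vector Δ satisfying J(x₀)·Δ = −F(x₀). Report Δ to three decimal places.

(1.112, -1.970)

At (-3, 3): F = (-25.000, 24.04979).
Jacobian J = [[3, -4·b + 1], [4·a·b + b^2 + exp(a), 2·a^2 + 2·a·b - 2·b + 3]].
At the point, J = [[3.000, -11.000], [-26.95021, -3.000]] (det J = -305.45234).
Solving J·Δ = −F gives Δ = (1.112, -1.970).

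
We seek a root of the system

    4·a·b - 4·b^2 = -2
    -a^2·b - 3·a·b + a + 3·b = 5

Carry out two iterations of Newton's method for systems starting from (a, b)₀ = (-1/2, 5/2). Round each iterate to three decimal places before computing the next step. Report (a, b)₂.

(3.078, 2.085)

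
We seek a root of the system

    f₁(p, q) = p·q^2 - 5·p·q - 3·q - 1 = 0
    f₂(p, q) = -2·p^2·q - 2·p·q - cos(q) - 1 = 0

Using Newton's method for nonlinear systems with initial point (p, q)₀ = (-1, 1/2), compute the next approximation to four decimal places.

At (-1, 1/2): F = (-0.2500, -1.877583).
Jacobian J = [[q^2 - 5·q, 2·p·q - 5·p - 3], [-4·p·q - 2·q, -2·p^2 - 2·p + sin(q)]].
At the point, J = [[-2.2500, 1.0000], [1.0000, 0.479426]] (det J = -2.078707).
Solving J·Δ = −F gives Δ = (0.8456, 2.1526).
Then the next iterate is (p, q)₁ = (-0.1544, 2.6526).

(-0.1544, 2.6526)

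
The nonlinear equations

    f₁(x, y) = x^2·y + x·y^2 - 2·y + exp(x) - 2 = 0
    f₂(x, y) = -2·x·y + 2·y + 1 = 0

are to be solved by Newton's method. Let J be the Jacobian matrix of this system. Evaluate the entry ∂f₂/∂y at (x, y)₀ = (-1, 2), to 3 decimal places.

4.000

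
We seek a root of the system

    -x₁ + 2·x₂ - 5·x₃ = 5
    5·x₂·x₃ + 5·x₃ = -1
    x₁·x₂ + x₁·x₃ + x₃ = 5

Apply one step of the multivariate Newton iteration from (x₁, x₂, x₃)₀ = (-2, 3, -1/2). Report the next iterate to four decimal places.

At (-2, 3, -1/2): F = (5.5000, -9.0000, -10.5000).
Jacobian J = [[-1, 2, -5], [0, 5·x₃, 5·x₂ + 5], [x₂ + x₃, x₁, x₁ + 1]].
At the point, J = [[-1.0000, 2.0000, -5.0000], [0.0000, -2.5000, 20.0000], [2.5000, -2.0000, -1.0000]] (det J = 26.2500).
Solving J·Δ = −F gives Δ = (6.2095, 2.1524, 0.7190).
Then the next iterate is (x₁, x₂, x₃)₁ = (4.2095, 5.1524, 0.2190).

(4.2095, 5.1524, 0.2190)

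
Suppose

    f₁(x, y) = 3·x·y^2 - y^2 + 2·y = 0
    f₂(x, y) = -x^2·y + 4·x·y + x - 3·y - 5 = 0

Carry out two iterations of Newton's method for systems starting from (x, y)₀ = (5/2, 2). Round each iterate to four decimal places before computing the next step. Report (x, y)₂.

(2.2178, -0.2080)

At (5/2, 2): F = (30.0000, -1.0000).
Jacobian J = [[3·y^2, 6·x·y - 2·y + 2], [-2·x·y + 4·y + 1, -x^2 + 4·x - 3]].
At the point, J = [[12.0000, 28.0000], [-1.0000, 0.7500]] (det J = 37.0000).
Solving J·Δ = −F gives Δ = (-1.3649, -0.4865).
Then the next iterate is (x, y)₁ = (1.1351, 1.5135).
Round to (1.1351, 1.5135) and repeat: F = (8.536778, -3.483577), J = [[6.872047, 9.280843], [3.618052, 0.251948]].
Δ = (1.0827, -1.7215), so (x, y)₂ = (2.2178, -0.2080).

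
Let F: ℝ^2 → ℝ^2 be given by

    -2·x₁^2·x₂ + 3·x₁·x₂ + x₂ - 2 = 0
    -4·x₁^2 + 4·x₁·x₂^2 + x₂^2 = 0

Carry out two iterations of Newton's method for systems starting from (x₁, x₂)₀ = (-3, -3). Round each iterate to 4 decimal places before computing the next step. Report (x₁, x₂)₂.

(-1.4988, -0.8927)

At (-3, -3): F = (76.0000, -135.0000).
Jacobian J = [[-4·x₁·x₂ + 3·x₂, -2·x₁^2 + 3·x₁ + 1], [-8·x₁ + 4·x₂^2, 8·x₁·x₂ + 2·x₂]].
At the point, J = [[-45.0000, -26.0000], [60.0000, 66.0000]] (det J = -1410.0000).
Solving J·Δ = −F gives Δ = (1.0681, 1.0745).
Then the next iterate is (x₁, x₂)₁ = (-1.9319, -1.9255).
Round to (-1.9319, -1.9255) and repeat: F = (21.606967, -39.871866), J = [[-20.655994, -12.260175], [30.285401, 25.907988]].
Δ = (0.4331, 1.0328), so (x₁, x₂)₂ = (-1.4988, -0.8927).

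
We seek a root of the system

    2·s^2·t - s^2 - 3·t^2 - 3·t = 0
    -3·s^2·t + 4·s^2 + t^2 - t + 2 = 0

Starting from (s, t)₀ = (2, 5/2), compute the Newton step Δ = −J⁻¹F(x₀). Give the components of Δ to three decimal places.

At (2, 5/2): F = (-10.250, -8.250).
Jacobian J = [[4·s·t - 2·s, 2·s^2 - 6·t - 3], [-6·s·t + 8·s, -3·s^2 + 2·t - 1]].
At the point, J = [[16.000, -10.000], [-14.000, -8.000]] (det J = -268.000).
Solving J·Δ = −F gives Δ = (-0.002, -1.028).

(-0.002, -1.028)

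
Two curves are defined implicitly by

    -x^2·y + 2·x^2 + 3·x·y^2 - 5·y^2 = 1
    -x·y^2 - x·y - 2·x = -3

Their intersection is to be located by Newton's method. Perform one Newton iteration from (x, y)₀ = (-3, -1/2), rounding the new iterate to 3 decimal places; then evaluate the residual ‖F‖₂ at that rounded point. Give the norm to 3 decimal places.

At (-3, -1/2): F = (18.000, 8.250).
Jacobian J = [[-2·x·y + 4·x + 3·y^2, -x^2 + 6·x·y - 10·y], [-y^2 - y - 2, -2·x·y - x]].
At the point, J = [[-14.250, 5.000], [-1.750, 0.000]] (det J = 8.750).
Solving J·Δ = −F gives Δ = (4.714, 9.836).
Then the next iterate is (x, y)₁ = (1.714, 9.336).
Re-evaluating at (1.714, 9.336): F = (-10.17482, -165.82368), so ‖F‖₂ = 166.136.

166.136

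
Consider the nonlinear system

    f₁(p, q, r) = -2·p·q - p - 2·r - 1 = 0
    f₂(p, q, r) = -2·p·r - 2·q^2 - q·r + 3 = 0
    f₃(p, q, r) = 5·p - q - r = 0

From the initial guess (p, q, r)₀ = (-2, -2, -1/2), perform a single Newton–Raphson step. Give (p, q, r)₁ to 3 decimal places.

At (-2, -2, -1/2): F = (-6.000, -8.000, -7.500).
Jacobian J = [[-2·q - 1, -2·p, -2], [-2·r, -4·q - r, -2·p - q], [5, -1, -1]].
At the point, J = [[3.000, 4.000, -2.000], [1.000, 8.500, 6.000], [5.000, -1.000, -1.000]] (det J = 203.500).
Solving J·Δ = −F gives Δ = (1.673, 0.452, 0.414).
Then the next iterate is (p, q, r)₁ = (-0.327, -1.548, -0.086).

(-0.327, -1.548, -0.086)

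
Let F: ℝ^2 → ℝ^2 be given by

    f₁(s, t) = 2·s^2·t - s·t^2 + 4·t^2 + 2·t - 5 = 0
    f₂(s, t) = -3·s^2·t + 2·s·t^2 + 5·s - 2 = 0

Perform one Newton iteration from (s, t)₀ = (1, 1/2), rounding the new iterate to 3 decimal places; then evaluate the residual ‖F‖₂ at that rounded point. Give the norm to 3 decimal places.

At (1, 1/2): F = (-2.250, 2.000).
Jacobian J = [[4·s·t - t^2, 2·s^2 - 2·s·t + 8·t + 2], [-6·s·t + 2·t^2 + 5, -3·s^2 + 4·s·t]].
At the point, J = [[1.750, 7.000], [2.500, -1.000]] (det J = -19.250).
Solving J·Δ = −F gives Δ = (-0.610, 0.474).
Then the next iterate is (s, t)₁ = (0.390, 0.974).
Re-evaluating at (0.390, 0.974): F = (0.66901, 0.24553), so ‖F‖₂ = 0.713.

0.713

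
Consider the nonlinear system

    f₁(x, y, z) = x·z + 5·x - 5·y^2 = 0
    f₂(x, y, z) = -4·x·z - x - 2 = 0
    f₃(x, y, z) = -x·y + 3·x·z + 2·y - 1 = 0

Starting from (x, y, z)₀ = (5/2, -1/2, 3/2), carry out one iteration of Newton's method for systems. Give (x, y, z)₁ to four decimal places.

At (5/2, -1/2, 3/2): F = (15.0000, -19.5000, 10.5000).
Jacobian J = [[z + 5, -10·y, x], [-4·z - 1, 0, -4·x], [-y + 3·z, -x + 2, 3·x]].
At the point, J = [[6.5000, 5.0000, 2.5000], [-7.0000, 0.0000, -10.0000], [5.0000, -0.5000, 7.5000]] (det J = -11.2500).
Solving J·Δ = −F gives Δ = (13.8333, -15.1667, -11.6333).
Then the next iterate is (x, y, z)₁ = (16.3333, -15.6667, -10.1333).

(16.3333, -15.6667, -10.1333)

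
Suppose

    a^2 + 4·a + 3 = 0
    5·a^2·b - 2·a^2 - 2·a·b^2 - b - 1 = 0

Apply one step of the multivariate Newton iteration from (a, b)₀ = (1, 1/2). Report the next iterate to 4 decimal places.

At (1, 1/2): F = (8.0000, -1.5000).
Jacobian J = [[2·a + 4, 0], [10·a·b - 4·a - 2·b^2, 5·a^2 - 4·a·b - 1]].
At the point, J = [[6.0000, 0.0000], [0.5000, 2.0000]] (det J = 12.0000).
Solving J·Δ = −F gives Δ = (-1.3333, 1.0833).
Then the next iterate is (a, b)₁ = (-0.3333, 1.5833).

(-0.3333, 1.5833)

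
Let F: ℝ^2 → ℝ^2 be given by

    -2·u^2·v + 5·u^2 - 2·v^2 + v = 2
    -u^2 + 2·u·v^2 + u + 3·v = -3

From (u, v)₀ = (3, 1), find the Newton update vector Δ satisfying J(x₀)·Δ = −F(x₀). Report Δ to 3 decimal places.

(-2.348, -0.870)

At (3, 1): F = (24.000, 6.000).
Jacobian J = [[-4·u·v + 10·u, -2·u^2 - 4·v + 1], [-2·u + 2·v^2 + 1, 4·u·v + 3]].
At the point, J = [[18.000, -21.000], [-3.000, 15.000]] (det J = 207.000).
Solving J·Δ = −F gives Δ = (-2.348, -0.870).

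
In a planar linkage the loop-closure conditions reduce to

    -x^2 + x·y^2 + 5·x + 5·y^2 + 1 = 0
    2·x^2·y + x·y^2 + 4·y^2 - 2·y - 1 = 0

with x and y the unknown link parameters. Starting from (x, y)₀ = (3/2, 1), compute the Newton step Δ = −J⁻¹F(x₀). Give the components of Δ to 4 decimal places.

At (3/2, 1): F = (12.7500, 7.0000).
Jacobian J = [[-2·x + y^2 + 5, 2·x·y + 10·y], [4·x·y + y^2, 2·x^2 + 2·x·y + 8·y - 2]].
At the point, J = [[3.0000, 13.0000], [7.0000, 13.5000]] (det J = -50.5000).
Solving J·Δ = −F gives Δ = (1.6064, -1.3515).

(1.6064, -1.3515)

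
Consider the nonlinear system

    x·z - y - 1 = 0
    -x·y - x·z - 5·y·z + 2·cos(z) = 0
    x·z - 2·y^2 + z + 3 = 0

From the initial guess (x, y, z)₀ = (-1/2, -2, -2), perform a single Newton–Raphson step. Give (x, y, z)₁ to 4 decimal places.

At (-1/2, -2, -2): F = (2.0000, -22.832294, -6.0000).
Jacobian J = [[z, -1, x], [-y - z, -x - 5·z, -x - 5·y - 2·sin(z)], [z, -4·y, x + 1]].
At the point, J = [[-2.0000, -1.0000, -0.5000], [4.0000, 10.5000, 12.318595], [-2.0000, 8.0000, 0.5000]] (det J = 186.734707).
Solving J·Δ = −F gives Δ = (0.3442, 0.7681, 1.0870).
Then the next iterate is (x, y, z)₁ = (-0.1558, -1.2319, -0.9130).

(-0.1558, -1.2319, -0.9130)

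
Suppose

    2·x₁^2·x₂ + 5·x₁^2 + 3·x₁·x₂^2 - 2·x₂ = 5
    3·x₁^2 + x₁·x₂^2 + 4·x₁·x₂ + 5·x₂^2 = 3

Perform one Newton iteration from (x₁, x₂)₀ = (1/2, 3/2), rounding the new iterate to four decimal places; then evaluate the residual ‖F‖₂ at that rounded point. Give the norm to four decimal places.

3.1853

At (1/2, 3/2): F = (-2.6250, 13.1250).
Jacobian J = [[4·x₁·x₂ + 10·x₁ + 3·x₂^2, 2·x₁^2 + 6·x₁·x₂ - 2], [6·x₁ + x₂^2 + 4·x₂, 2·x₁·x₂ + 4·x₁ + 10·x₂]].
At the point, J = [[14.7500, 3.0000], [11.2500, 18.5000]] (det J = 239.1250).
Solving J·Δ = −F gives Δ = (0.3677, -0.9331).
Then the next iterate is (x₁, x₂)₁ = (0.8677, 0.5669).
Re-evaluating at (0.8677, 0.5669): F = (-0.679069, 3.112042), so ‖F‖₂ = 3.1853.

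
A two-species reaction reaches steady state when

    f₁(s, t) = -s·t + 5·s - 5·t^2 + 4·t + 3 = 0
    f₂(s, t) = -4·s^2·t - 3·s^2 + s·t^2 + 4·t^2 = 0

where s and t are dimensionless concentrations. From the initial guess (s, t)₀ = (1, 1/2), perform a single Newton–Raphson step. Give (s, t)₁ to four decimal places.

(1.0500, 4.7375)

At (1, 1/2): F = (8.2500, -3.7500).
Jacobian J = [[-t + 5, -s - 10·t + 4], [-8·s·t - 6·s + t^2, -4·s^2 + 2·s·t + 8·t]].
At the point, J = [[4.5000, -2.0000], [-9.7500, 1.0000]] (det J = -15.0000).
Solving J·Δ = −F gives Δ = (0.0500, 4.2375).
Then the next iterate is (s, t)₁ = (1.0500, 4.7375).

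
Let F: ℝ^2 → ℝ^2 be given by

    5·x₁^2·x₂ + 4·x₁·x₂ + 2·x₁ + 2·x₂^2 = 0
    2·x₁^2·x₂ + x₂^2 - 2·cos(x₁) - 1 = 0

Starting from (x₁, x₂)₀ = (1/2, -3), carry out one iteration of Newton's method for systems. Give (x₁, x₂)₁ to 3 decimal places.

At (1/2, -3): F = (9.250, 4.74483).
Jacobian J = [[10·x₁·x₂ + 4·x₂ + 2, 5·x₁^2 + 4·x₁ + 4·x₂], [4·x₁·x₂ + 2·sin(x₁), 2·x₁^2 + 2·x₂]].
At the point, J = [[-25.000, -8.750], [-5.04115, -5.500]] (det J = 93.38995).
Solving J·Δ = −F gives Δ = (0.100, 0.771).
Then the next iterate is (x₁, x₂)₁ = (0.600, -2.229).

(0.600, -2.229)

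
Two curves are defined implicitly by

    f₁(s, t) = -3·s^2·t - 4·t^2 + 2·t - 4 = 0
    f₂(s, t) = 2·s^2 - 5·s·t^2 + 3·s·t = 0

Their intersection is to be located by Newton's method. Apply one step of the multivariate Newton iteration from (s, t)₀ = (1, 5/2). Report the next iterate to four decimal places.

At (1, 5/2): F = (-31.5000, -21.7500).
Jacobian J = [[-6·s·t, -3·s^2 - 8·t + 2], [4·s - 5·t^2 + 3·t, -10·s·t + 3·s]].
At the point, J = [[-15.0000, -21.0000], [-19.7500, -22.0000]] (det J = -84.7500).
Solving J·Δ = −F gives Δ = (2.7876, -3.4912).
Then the next iterate is (s, t)₁ = (3.7876, -0.9912).

(3.7876, -0.9912)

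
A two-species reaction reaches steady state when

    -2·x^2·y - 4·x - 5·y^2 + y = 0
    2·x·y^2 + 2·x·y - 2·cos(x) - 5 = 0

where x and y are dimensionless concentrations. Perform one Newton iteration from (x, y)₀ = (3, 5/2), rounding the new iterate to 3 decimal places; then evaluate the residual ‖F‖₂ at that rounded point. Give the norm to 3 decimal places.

28.938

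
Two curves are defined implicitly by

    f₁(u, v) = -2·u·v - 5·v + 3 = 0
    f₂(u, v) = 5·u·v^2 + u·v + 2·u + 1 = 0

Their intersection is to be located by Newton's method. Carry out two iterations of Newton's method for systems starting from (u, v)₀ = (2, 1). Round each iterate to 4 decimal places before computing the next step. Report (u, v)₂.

At (2, 1): F = (-6.0000, 17.0000).
Jacobian J = [[-2·v, -2·u - 5], [5·v^2 + v + 2, 10·u·v + u]].
At the point, J = [[-2.0000, -9.0000], [8.0000, 22.0000]] (det J = 28.0000).
Solving J·Δ = −F gives Δ = (-0.7500, -0.5000).
Then the next iterate is (u, v)₁ = (1.2500, 0.5000).
Round to (1.2500, 0.5000) and repeat: F = (-0.7500, 5.6875), J = [[-1.0000, -7.5000], [3.7500, 7.5000]].
Δ = (-1.7955, 0.1394), so (u, v)₂ = (-0.5455, 0.6394).

(-0.5455, 0.6394)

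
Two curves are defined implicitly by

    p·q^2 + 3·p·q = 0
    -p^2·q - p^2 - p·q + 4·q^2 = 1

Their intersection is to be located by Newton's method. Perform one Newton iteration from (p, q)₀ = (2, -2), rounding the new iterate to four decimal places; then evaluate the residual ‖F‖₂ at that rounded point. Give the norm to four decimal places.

At (2, -2): F = (-4.0000, 23.0000).
Jacobian J = [[q^2 + 3·q, 2·p·q + 3·p], [-2·p·q - 2·p - q, -p^2 - p + 8·q]].
At the point, J = [[-2.0000, -2.0000], [6.0000, -22.0000]] (det J = 56.0000).
Solving J·Δ = −F gives Δ = (-2.3929, 0.3929).
Then the next iterate is (p, q)₁ = (-0.3929, -1.6071).
Re-evaluating at (-0.3929, -1.6071): F = (0.879518, 8.793370), so ‖F‖₂ = 8.8372.

8.8372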